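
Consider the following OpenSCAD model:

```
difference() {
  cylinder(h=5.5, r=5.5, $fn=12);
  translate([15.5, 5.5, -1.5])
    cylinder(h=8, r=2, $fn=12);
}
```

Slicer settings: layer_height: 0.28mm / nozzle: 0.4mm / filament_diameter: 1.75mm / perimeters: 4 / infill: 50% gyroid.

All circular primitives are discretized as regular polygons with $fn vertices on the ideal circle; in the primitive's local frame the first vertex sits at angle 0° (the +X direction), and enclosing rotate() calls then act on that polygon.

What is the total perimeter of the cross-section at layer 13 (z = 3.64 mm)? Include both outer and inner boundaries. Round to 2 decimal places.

At z = 3.64 mm: the cylinder: section is a regular 12-gon, circumradius r=5.5 (perimeter = 2·12·5.500·sin(180°/12) = 34.16 mm); the cylinder at (15.5, 5.5): section is a regular 12-gon, circumradius r=2 (perimeter = 2·12·2.000·sin(180°/12) = 12.42 mm); Taking the first minus the rest: starting from the r=5.5 cylinder, the r=2 cylinder at (15.5, 5.5) misses the remaining region (no effect) — boundary = 34.16 mm. Overall, the cross-section is a single solid region. Total boundary length (outer) = 34.16 mm.

34.16 mm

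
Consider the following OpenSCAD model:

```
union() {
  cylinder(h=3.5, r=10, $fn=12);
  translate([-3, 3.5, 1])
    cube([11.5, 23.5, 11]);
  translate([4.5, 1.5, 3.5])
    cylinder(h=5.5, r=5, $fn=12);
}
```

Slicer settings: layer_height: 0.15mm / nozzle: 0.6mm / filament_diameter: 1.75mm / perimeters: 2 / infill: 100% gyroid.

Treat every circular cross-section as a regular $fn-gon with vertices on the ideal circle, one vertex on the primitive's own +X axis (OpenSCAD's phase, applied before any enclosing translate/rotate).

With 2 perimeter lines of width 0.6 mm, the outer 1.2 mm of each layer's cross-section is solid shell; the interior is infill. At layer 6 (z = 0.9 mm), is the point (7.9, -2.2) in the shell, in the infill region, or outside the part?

infill

At z = 0.9 mm: the r=10 cylinder gives a regular 12-gon of circumradius 10 (constant along its height); the cube at (-3, 3.5) does not reach this height (z outside [1, 12]); the cylinder at (4.5, 1.5) is not intersected at this z (z outside [3.5, 9]); Taking the union: only the r=10 cylinder is present, so the union is just that shape — 1 connected region. Overall, the cross-section is a single solid region. The nearest boundary edge runs (8.66, -5.00)→(10.00, 0.00); distance from the point to it = 1.46 mm. The point is inside the cross-section and 1.46 mm from the nearest boundary — more than the 1.2 mm shell width (2 × 0.6), so it's in the infill interior.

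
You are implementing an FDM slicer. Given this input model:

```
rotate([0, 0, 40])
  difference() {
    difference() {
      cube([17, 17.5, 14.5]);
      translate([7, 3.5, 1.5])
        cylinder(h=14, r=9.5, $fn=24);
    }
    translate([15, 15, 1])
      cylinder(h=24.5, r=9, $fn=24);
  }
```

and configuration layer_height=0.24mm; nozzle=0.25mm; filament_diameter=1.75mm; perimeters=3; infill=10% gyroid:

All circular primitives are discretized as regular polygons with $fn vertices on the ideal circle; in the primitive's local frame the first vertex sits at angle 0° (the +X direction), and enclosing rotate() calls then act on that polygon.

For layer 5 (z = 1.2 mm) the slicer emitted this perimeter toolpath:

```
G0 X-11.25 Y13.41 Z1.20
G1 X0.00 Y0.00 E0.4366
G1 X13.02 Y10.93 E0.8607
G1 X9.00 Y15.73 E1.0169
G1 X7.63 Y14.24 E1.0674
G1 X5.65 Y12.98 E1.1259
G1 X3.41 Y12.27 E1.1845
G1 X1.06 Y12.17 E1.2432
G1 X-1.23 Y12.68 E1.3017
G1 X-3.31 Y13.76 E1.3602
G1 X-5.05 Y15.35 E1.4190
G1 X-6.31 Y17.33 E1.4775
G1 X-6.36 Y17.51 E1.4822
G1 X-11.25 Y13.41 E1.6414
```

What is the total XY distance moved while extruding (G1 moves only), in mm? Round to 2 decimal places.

Sum the Euclidean lengths of each G1 segment: total = 65.80 mm.

65.80 mm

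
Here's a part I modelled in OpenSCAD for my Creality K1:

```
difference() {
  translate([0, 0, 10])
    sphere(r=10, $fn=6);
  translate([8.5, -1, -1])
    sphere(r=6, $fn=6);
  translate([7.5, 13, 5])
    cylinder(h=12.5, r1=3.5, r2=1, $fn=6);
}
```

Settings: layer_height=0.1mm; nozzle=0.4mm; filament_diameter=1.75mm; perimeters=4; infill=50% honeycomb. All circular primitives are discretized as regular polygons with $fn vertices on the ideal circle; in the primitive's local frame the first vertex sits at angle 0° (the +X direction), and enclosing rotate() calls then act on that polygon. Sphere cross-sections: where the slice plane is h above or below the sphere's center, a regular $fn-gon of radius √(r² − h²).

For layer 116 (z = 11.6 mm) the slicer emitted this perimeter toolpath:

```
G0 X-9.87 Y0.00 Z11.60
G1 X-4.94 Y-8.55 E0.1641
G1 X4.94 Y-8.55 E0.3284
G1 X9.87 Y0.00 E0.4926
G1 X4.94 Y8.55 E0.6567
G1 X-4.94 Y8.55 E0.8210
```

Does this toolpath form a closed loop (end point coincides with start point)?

no

Start point (G0): (-9.87, 0.00). End point (last G1): the path does not return to the start — open.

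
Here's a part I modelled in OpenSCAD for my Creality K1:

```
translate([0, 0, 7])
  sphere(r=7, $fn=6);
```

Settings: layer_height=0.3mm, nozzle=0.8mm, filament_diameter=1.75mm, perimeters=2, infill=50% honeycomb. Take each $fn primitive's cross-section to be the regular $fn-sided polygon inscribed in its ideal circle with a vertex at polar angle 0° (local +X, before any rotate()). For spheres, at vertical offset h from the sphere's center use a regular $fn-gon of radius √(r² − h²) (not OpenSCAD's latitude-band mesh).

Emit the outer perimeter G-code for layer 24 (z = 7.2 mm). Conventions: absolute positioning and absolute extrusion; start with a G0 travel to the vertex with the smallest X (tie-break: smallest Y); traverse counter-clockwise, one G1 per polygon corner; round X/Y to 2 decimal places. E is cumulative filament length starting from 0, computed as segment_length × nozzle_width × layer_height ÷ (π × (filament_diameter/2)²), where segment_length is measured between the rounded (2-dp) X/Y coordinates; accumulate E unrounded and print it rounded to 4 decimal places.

At z = 7.2 mm: the r=7 sphere contributes a regular 6-gon of circumradius √(7²−0.2²) = 6.997. The outline is a single polygon with 6 vertices. Extrusion per mm of travel: 0.8 × 0.3 / (π × 0.875²) = 0.099780. Accumulating E over each segment gives final E = 4.1900.

G0 X-7.00 Y0.00 Z7.20
G1 X-3.50 Y-6.06 E0.6983
G1 X3.50 Y-6.06 E1.3967
G1 X7.00 Y0.00 E2.0950
G1 X3.50 Y6.06 E2.7933
G1 X-3.50 Y6.06 E3.4917
G1 X-7.00 Y0.00 E4.1900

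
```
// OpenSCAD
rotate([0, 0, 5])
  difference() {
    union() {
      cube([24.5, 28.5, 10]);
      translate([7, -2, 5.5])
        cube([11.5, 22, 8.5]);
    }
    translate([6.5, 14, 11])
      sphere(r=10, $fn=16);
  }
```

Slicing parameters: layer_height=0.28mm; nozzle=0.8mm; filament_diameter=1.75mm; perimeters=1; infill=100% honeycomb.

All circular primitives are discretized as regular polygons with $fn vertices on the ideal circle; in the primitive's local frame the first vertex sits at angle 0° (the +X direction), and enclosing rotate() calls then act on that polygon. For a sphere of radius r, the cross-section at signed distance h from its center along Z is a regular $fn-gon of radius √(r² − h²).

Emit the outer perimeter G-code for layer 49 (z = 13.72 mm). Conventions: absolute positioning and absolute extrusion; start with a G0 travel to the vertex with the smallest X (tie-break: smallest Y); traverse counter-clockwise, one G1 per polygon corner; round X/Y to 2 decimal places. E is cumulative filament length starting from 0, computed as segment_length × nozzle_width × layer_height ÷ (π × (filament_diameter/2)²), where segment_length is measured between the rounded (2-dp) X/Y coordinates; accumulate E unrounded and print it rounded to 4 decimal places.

At z = 13.72 mm: the cube is absent (z outside [0, 10]); the cube at (7, -2) is present — its section is the full 11.5×22 rectangle; Combining (union): only the 11.5×22 cube at (7, -2) is present, so the union is just that shape — 1 connected region; the r=10 sphere at (6.5, 14) slices to a regular 16-gon of circumradius 9.623 (√(r²−h²) with h=2.72 from center); After the difference (first − rest): starting from that combined region, the r=10 sphere at (6.5, 14) partially overlaps it — only the 115.98 mm² overlap (of its 283.50 mm²) is removed, clipping the outline — 1 connected region; (rotated 5° about Z; rotation is an isometry so areas/perimeters/island counts are preserved). The outline is a single polygon with 10 vertices. Extrusion per mm of travel: 0.8 × 0.28 / (π × 0.875²) = 0.093128. Accumulating E over each segment gives final E = 6.1166.

G0 X6.58 Y5.07 Z13.72
G1 X7.15 Y-1.38 E0.6030
G1 X18.60 Y-0.38 E1.6734
G1 X16.69 Y21.54 E3.7225
G1 X12.05 Y21.13 E4.1563
G1 X13.79 Y18.96 E4.4153
G1 X14.84 Y15.35 E4.7655
G1 X14.43 Y11.62 E5.1149
G1 X12.63 Y8.33 E5.4642
G1 X9.70 Y5.98 E5.8140
G1 X6.58 Y5.07 E6.1166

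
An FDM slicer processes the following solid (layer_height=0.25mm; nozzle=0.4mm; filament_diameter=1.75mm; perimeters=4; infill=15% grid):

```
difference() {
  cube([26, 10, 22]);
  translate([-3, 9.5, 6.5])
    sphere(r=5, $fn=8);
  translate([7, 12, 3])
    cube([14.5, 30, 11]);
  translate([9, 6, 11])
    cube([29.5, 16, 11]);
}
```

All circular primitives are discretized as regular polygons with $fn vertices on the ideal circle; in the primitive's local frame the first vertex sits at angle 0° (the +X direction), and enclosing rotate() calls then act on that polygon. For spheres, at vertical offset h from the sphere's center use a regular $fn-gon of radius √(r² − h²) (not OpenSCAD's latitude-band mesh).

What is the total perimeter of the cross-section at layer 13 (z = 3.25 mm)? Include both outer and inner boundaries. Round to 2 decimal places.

At z = 3.25 mm: the cube is present — its section is the full 26×10 rectangle (perimeter 72.00 mm); the r=5 sphere at (-3, 9.5) slices to a regular 8-gon of circumradius 3.800 (√(r²−h²) with h=3.25 from center) (perimeter = 2·8·3.800·sin(180°/8) = 23.27 mm); the 14.5×30 cube at (7, 12) contributes its full rectangle (perimeter 89.00 mm); the cube at (9, 6) is not intersected at this z (z outside [11, 22]); Taking the first minus the rest: starting from the 26×10 cube, the r=5 sphere at (-3, 9.5) partially overlaps it — only the 1.12 mm² overlap (of its 40.84 mm²) is removed, clipping the outline; the 14.5×30 cube at (7, 12) misses the remaining region (no effect) — boundary = 71.61 mm. Overall, the cross-section is a single solid region. Total boundary length (outer) = 71.61 mm.

71.61 mm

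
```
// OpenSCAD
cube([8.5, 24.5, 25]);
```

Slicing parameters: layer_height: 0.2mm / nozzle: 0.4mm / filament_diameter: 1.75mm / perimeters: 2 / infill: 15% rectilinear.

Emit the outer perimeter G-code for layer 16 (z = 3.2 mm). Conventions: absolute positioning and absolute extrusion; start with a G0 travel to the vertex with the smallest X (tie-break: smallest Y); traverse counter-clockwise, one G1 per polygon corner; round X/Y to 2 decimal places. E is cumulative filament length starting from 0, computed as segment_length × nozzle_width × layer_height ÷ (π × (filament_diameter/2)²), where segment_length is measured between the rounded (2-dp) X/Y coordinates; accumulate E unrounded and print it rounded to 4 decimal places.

G0 X0.00 Y0.00 Z3.20
G1 X8.50 Y0.00 E0.2827
G1 X8.50 Y24.50 E1.0976
G1 X0.00 Y24.50 E1.3803
G1 X0.00 Y0.00 E2.1952

At z = 3.2 mm: the 8.5×24.5 cube contributes its full rectangle. The outline is a single polygon with 4 vertices. Extrusion per mm of travel: 0.4 × 0.2 / (π × 0.875²) = 0.033260. Accumulating E over each segment gives final E = 2.1952.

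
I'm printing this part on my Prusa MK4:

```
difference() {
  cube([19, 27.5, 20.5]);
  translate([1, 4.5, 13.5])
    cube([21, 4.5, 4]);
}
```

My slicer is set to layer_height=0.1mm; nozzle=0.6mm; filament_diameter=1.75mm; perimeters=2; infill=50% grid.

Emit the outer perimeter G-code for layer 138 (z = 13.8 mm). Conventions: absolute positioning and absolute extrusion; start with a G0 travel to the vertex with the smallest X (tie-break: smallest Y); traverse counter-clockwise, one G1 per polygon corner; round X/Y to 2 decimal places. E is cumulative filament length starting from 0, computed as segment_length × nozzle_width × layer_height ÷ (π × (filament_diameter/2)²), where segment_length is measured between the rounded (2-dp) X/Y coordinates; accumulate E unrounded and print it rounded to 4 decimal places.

At z = 13.8 mm: the cube (footprint 19×27.5) is included at this height; the 21×4.5 cube at (1, 4.5) contributes its full rectangle; Taking the first minus the rest: starting from the 19×27.5 cube, the 21×4.5 cube at (1, 4.5) partially overlaps it — only the 81.00 mm² overlap (of its 94.50 mm²) is removed, clipping the outline — 1 connected region. The outline is a single polygon with 8 vertices. Extrusion per mm of travel: 0.6 × 0.1 / (π × 0.875²) = 0.024945. Accumulating E over each segment gives final E = 3.2179.

G0 X0.00 Y0.00 Z13.80
G1 X19.00 Y0.00 E0.4740
G1 X19.00 Y4.50 E0.5862
G1 X1.00 Y4.50 E1.0352
G1 X1.00 Y9.00 E1.1475
G1 X19.00 Y9.00 E1.5965
G1 X19.00 Y27.50 E2.0580
G1 X0.00 Y27.50 E2.5319
G1 X0.00 Y0.00 E3.2179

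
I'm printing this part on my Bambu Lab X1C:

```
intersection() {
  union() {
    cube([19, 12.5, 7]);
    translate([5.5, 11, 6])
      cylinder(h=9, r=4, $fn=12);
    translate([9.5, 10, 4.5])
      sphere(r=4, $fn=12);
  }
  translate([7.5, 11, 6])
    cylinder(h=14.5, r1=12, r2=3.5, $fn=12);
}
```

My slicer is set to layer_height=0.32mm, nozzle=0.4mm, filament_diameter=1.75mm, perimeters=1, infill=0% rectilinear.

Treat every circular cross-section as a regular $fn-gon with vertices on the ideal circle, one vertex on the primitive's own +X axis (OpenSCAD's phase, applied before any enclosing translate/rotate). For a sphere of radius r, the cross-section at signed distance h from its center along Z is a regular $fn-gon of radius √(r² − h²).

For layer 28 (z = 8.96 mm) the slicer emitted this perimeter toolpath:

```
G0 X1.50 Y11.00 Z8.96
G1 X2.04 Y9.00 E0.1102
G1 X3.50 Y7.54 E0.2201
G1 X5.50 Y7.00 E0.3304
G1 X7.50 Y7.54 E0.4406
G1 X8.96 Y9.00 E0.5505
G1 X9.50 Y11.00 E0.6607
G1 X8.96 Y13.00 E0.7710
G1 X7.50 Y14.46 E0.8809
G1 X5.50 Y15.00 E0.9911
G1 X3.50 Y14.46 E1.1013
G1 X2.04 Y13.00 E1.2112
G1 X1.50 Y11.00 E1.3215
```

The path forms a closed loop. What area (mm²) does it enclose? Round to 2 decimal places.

47.94 mm²

Apply the shoelace formula to the sequence of (X, Y) vertices; enclosed area = 47.94 mm².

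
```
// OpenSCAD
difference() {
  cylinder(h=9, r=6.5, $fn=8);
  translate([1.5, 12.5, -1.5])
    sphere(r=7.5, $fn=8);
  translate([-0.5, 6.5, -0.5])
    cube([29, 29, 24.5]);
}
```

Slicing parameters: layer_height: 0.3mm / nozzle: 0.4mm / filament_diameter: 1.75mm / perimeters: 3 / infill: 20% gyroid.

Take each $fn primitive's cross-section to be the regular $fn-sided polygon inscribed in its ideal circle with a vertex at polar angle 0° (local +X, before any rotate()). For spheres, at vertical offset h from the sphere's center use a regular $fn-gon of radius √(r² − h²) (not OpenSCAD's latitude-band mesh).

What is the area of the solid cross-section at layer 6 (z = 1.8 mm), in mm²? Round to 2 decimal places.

At z = 1.8 mm: the cylinder: section is a regular 8-gon, circumradius r=6.5 (area = (8/2)·6.500²·sin(360°/8) = 119.50 mm²); the sphere at (1.5, 12.5): section is a regular 8-gon, circumradius = √(r²−h²) = √(7.5²−3.3²) = 6.735 (area = (8/2)·6.735²·sin(360°/8) = 128.30 mm²); the cube at (-0.5, 6.5) (footprint 29×29) is included at this height (area 841.00 mm²); After the difference (first − rest): starting from the r=6.5 cylinder (119.50 mm²), the r=7.5 sphere at (1.5, 12.5) partially overlaps it — only the 0.19 mm² overlap (of its 128.30 mm²) is removed, clipping the outline; the 29×29 cube at (-0.5, 6.5) misses the remaining region (no effect) — area = 119.31 mm². Overall, the cross-section is a single solid region. Net area = 119.31 mm².

119.31 mm²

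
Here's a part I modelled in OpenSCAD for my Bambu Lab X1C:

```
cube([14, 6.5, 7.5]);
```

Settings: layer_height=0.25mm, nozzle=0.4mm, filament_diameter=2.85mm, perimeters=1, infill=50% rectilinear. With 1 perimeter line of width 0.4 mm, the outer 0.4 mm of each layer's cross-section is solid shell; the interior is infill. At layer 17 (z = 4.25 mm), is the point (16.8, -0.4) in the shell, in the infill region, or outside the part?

At z = 4.25 mm: the cube is present — its section is the full 14×6.5 rectangle. Overall, the cross-section is a single solid region. The nearest boundary edge runs (0.00, 0.00)→(14.00, 0.00); distance from the point to it = 2.83 mm. The point is not inside any of the regions above, so it lies outside the cross-section (2.83 mm from the nearest boundary).

outside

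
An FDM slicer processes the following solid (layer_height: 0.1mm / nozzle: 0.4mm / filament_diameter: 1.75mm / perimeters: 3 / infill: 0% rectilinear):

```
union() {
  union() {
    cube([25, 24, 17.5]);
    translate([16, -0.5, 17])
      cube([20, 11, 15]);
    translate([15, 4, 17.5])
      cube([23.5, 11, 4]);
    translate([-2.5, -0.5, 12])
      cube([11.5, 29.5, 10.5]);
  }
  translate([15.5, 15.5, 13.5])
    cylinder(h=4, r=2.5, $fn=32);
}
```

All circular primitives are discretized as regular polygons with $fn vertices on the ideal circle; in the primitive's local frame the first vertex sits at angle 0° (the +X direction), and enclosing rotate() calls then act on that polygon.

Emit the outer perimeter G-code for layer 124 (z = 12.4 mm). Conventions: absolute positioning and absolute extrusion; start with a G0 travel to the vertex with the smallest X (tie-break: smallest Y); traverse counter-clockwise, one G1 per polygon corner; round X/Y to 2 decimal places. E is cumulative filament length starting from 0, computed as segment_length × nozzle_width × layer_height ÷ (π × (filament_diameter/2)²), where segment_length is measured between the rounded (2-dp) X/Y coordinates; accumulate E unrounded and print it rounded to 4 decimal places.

G0 X-2.50 Y-0.50 Z12.40
G1 X9.00 Y-0.50 E0.1912
G1 X9.00 Y0.00 E0.1996
G1 X25.00 Y0.00 E0.4656
G1 X25.00 Y24.00 E0.8648
G1 X9.00 Y24.00 E1.1308
G1 X9.00 Y29.00 E1.2140
G1 X-2.50 Y29.00 E1.4052
G1 X-2.50 Y-0.50 E1.8958

At z = 12.4 mm: the cube is present — its section is the full 25×24 rectangle; the cube at (16, -0.5) is not intersected at this z (z outside [17, 32]); the cube at (15, 4) is absent (z outside [17.5, 21.5]); the 11.5×29.5 cube at (-2.5, -0.5) contributes its full rectangle; Combining (union): the regions partially overlap (shared area 216.00 mm²), so overlapping operands fuse into one piece — 1 connected region; the cylinder at (15.5, 15.5) is not intersected at this z (z outside [13.5, 17.5]); Taking the union: only that combined region is present, so the union is just that shape — 1 connected region. The outline is a single polygon with 8 vertices. Extrusion per mm of travel: 0.4 × 0.1 / (π × 0.875²) = 0.016630. Accumulating E over each segment gives final E = 1.8958.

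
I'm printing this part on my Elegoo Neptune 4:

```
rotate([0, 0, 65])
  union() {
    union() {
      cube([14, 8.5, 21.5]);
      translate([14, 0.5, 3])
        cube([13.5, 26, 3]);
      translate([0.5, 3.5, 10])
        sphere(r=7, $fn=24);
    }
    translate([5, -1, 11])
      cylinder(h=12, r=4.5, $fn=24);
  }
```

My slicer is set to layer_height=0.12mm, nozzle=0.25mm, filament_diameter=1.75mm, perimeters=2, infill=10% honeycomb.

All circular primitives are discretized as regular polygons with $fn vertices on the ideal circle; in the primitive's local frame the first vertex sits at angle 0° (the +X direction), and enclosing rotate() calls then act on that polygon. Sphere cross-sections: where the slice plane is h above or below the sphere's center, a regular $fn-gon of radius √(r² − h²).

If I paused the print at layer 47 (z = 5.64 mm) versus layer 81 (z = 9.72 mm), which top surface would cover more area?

Layer 47 (z = 5.64): the cube (footprint 14×8.5) is included at this height (area 119.00 mm²); the cube at (14, 0.5) (footprint 13.5×26) is included at this height (area 351.00 mm²); the r=7 sphere at (0.5, 3.5) contributes a regular 24-gon of circumradius √(7²−4.36²) = 5.476 (area = (24/2)·5.476²·sin(360°/24) = 93.15 mm²); Merging all regions: the regions partially overlap — summed areas 563.15 mm² minus the doubly-counted overlap 44.54 mm² gives 518.61 mm² — area = 518.61 mm²; the cylinder at (5, -1) is not intersected at this z (z outside [11, 23]); Taking the union: only that combined region is present, so the union is just that shape — area = 518.61 mm²; (rotated 65° about Z; rotation is an isometry so areas/perimeters/island counts are preserved). So its area = 518.61 mm². Layer 81 (z = 9.72): the cube is present — its section is the full 14×8.5 rectangle (area 119.00 mm²); the cube at (14, 0.5) does not reach this height (z outside [3, 6]); the r=7 sphere at (0.5, 3.5) contributes a regular 24-gon of circumradius √(7²−0.28²) = 6.994 (area = (24/2)·6.994²·sin(360°/24) = 151.94 mm²); Taking the union: the regions partially overlap — summed areas 270.94 mm² minus the doubly-counted overlap 59.01 mm² gives 211.93 mm² — area = 211.93 mm²; the cylinder at (5, -1) is absent (z outside [11, 23]); Merging all regions: only that combined region is present, so the union is just that shape — area = 211.93 mm²; (whole slice rotated 65° about Z — lengths, areas and connectivity unchanged). So its area = 211.93 mm². Layer 47 is larger (518.61 vs 211.93 mm²).

layer 47 (z = 5.64 mm)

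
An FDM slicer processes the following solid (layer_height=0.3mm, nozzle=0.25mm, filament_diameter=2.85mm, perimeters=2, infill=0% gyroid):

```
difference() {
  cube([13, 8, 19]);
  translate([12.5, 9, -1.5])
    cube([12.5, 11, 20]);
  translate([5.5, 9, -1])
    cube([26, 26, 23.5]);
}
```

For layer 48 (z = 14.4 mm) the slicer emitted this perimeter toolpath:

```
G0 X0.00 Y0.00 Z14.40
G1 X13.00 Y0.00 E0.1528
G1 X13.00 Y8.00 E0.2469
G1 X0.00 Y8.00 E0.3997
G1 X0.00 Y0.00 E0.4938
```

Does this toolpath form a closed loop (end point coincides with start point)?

yes

Start point (G0): (0.00, 0.00). End point (last G1): the path returns to the start — closed.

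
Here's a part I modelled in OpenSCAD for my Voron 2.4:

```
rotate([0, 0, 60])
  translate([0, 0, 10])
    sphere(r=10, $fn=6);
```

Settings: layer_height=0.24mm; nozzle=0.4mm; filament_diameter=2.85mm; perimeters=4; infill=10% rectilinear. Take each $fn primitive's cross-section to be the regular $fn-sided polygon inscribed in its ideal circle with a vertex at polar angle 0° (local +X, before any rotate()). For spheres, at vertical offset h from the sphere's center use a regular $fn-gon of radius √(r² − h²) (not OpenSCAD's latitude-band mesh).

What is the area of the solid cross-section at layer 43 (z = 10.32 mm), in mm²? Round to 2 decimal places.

At z = 10.32 mm: the r=10 sphere slices to a regular 6-gon of circumradius 9.995 (√(r²−h²) with h=0.32 from center) (area = (6/2)·9.995²·sin(360°/6) = 259.54 mm²); (whole slice rotated 60° about Z — lengths, areas and connectivity unchanged). Overall, the cross-section is a single solid region. Net area = 259.54 mm².

259.54 mm²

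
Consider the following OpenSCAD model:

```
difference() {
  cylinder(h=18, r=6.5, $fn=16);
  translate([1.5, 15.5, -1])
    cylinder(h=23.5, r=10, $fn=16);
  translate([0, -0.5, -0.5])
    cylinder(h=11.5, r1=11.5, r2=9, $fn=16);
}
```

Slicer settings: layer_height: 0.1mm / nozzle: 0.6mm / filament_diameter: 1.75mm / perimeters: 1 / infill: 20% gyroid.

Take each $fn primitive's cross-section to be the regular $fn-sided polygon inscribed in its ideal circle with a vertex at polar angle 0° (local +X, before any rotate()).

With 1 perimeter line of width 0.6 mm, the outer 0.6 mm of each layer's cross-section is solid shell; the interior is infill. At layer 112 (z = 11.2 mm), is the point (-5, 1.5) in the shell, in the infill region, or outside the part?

At z = 11.2 mm: the r=6.5 cylinder gives a regular 16-gon of circumradius 6.5 (constant along its height); the cylinder at (1.5, 15.5): section is a regular 16-gon, circumradius r=10; the cone at (0, -0.5) is not intersected at this z (z outside [-0.5, 11]); Taking the first minus the rest: starting from the r=6.5 cylinder, the r=10 cylinder at (1.5, 15.5) partially overlaps it — only the 2.23 mm² overlap (of its 306.15 mm²) is removed, clipping the outline — 1 connected region. Overall, the cross-section is a single solid region. The nearest boundary edge runs (-6.50, 0.00)→(-6.01, 2.49); distance from the point to it = 1.18 mm. The point is inside the cross-section and 1.18 mm from the nearest boundary — more than the 0.6 mm shell width (1 × 0.6), so it's in the infill interior.

infill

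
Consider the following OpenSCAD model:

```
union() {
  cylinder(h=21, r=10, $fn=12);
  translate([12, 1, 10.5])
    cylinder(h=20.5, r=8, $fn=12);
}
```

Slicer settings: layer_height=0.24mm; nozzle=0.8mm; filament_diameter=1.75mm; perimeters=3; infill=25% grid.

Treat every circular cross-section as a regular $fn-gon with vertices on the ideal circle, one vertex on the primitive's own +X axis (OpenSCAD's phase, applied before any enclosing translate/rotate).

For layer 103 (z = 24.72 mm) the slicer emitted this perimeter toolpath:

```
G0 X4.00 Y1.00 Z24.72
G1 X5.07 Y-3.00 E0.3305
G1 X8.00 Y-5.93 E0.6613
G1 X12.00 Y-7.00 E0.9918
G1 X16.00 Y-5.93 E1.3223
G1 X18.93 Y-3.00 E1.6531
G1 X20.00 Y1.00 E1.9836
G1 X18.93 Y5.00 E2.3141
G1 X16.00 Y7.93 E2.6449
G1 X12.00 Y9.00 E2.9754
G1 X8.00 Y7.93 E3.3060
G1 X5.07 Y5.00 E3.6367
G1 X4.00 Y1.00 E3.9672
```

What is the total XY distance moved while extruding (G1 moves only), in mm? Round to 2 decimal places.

Sum the Euclidean lengths of each G1 segment: total = 49.70 mm.

49.70 mm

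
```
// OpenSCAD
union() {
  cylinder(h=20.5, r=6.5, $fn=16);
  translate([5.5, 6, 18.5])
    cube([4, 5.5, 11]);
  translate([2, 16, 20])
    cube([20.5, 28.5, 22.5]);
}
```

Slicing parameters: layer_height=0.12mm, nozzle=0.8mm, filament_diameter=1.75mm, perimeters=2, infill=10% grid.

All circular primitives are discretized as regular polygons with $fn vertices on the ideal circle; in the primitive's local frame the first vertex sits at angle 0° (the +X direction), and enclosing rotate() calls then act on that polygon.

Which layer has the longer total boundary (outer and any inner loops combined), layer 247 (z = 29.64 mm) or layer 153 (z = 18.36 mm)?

layer 247 (z = 29.64 mm)

Layer 247 (z = 29.64): the cylinder is not intersected at this z (z outside [0, 20.5]); the cube at (5.5, 6) does not reach this height (z outside [18.5, 29.5]); the 20.5×28.5 cube at (2, 16) contributes its full rectangle (perimeter 98.00 mm); Taking the union: only the 20.5×28.5 cube at (2, 16) is present, so the union is just that shape — boundary = 98.00 mm. So its perimeter = 98.00 mm. Layer 153 (z = 18.36): the r=6.5 cylinder contributes a regular 16-gon of circumradius 6.5 (perimeter = 2·16·6.500·sin(180°/16) = 40.58 mm); the cube at (5.5, 6) is absent (z outside [18.5, 29.5]); the cube at (2, 16) does not reach this height (z outside [20, 42.5]); Taking the union: only the r=6.5 cylinder is present, so the union is just that shape — boundary = 40.58 mm. So its perimeter = 40.58 mm. Layer 247 is larger (98.00 vs 40.58 mm).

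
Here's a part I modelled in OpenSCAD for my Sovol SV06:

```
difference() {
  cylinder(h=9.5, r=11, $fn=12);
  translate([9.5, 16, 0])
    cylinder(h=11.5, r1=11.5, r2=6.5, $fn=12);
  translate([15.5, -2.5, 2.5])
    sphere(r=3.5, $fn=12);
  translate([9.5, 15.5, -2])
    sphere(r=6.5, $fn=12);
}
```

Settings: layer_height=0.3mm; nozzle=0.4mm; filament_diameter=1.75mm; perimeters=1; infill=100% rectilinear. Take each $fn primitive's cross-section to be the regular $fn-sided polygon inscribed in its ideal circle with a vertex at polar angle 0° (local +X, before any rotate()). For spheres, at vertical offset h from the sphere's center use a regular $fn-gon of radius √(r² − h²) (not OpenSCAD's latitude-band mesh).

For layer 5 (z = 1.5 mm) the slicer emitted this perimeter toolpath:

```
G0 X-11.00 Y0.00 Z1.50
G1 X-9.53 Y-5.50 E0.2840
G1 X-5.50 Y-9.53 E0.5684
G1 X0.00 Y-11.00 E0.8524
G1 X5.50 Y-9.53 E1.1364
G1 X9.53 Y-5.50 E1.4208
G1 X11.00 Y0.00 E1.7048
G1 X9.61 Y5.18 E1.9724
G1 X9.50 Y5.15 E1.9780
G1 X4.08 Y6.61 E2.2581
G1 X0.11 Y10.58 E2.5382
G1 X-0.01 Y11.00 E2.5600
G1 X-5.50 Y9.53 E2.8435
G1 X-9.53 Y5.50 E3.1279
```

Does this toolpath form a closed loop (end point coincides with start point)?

no

Start point (G0): (-11.00, 0.00). End point (last G1): the path does not return to the start — open.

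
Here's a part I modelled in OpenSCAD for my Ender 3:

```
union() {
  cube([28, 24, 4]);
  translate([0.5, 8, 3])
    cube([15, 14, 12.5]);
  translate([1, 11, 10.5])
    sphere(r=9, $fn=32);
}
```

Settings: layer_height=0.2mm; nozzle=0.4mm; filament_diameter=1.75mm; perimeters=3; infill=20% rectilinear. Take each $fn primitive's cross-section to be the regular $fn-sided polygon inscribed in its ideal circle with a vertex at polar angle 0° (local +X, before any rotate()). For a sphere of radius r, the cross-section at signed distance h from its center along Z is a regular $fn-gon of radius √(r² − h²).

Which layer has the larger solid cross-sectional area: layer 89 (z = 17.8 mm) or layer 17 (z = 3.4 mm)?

layer 17 (z = 3.4 mm)

Layer 89 (z = 17.8): the cube does not reach this height (z outside [0, 4]); the cube at (0.5, 8) does not reach this height (z outside [3, 15.5]); the sphere at (1, 11): section is a regular 32-gon, circumradius = √(r²−h²) = √(9²−7.3²) = 5.264 (area = (32/2)·5.264²·sin(360°/32) = 86.50 mm²); Combining (union): only the r=9 sphere at (1, 11) is present, so the union is just that shape — area = 86.50 mm². So its area = 86.50 mm². Layer 17 (z = 3.4): the 28×24 cube contributes its full rectangle (area 672.00 mm²); the cube at (0.5, 8) is present — its section is the full 15×14 rectangle (area 210.00 mm²); the sphere at (1, 11): section is a regular 32-gon, circumradius = √(r²−h²) = √(9²−7.1²) = 5.531 (area = (32/2)·5.531²·sin(360°/32) = 95.49 mm²); Merging all regions: the regions partially overlap — summed areas 977.49 mm² minus the doubly-counted overlap 268.71 mm² gives 708.78 mm² — area = 708.78 mm². So its area = 708.78 mm². Layer 17 is larger (708.78 vs 86.50 mm²).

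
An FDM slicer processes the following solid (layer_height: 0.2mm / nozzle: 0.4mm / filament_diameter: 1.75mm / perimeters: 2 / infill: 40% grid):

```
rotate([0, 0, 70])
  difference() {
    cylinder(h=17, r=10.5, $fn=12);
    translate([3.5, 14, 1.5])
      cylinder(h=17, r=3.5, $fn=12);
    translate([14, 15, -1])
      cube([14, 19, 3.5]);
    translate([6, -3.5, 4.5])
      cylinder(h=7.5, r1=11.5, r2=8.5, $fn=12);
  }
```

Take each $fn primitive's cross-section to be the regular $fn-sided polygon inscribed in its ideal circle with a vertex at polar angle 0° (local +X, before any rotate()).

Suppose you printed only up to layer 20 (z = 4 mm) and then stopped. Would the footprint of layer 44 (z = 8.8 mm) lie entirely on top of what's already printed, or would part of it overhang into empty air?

Compare the two slices. At z = 4: the r=10.5 cylinder gives a regular 12-gon of circumradius 10.5 (constant along its height) (area = (12/2)·10.500²·sin(360°/12) = 330.75 mm²); the r=3.5 cylinder at (3.5, 14) contributes a regular 12-gon of circumradius 3.5 (area = (12/2)·3.500²·sin(360°/12) = 36.75 mm²); the cube at (14, 15) is not intersected at this z (z outside [-1, 2.5]); the cone at (6, -3.5) does not reach this height (z outside [4.5, 12]); After the difference (first − rest): starting from the r=10.5 cylinder (330.75 mm²), the r=3.5 cylinder at (3.5, 14) misses the remaining region (no effect) — area = 330.75 mm²; (rotated 70° about Z; rotation is an isometry so areas/perimeters/island counts are preserved). At z = 8.8: the r=10.5 cylinder contributes a regular 12-gon of circumradius 10.5 (area = (12/2)·10.500²·sin(360°/12) = 330.75 mm²); the r=3.5 cylinder at (3.5, 14) contributes a regular 12-gon of circumradius 3.5 (area = (12/2)·3.500²·sin(360°/12) = 36.75 mm²); the cube at (14, 15) is not intersected at this z (z outside [-1, 2.5]); the cone at (6, -3.5): at t=0.573 of its height the radius interpolates to r₁+(r₂−r₁)t = 9.780, giving a regular 12-gon of that circumradius (area = (12/2)·9.780²·sin(360°/12) = 286.95 mm²); Subtracting the remaining from the first: starting from the r=10.5 cylinder (330.75 mm²), the r=3.5 cylinder at (3.5, 14) misses the remaining region (no effect); the cone at (6, -3.5) partially overlaps it — only the 173.47 mm² overlap (of its 286.95 mm²) is removed, clipping the outline — area = 157.28 mm²; (whole slice rotated 70° about Z — lengths, areas and connectivity unchanged). Checking containment: the cross-section at z = 8.8 is a subset of the cross-section at z = 4.

entirely on top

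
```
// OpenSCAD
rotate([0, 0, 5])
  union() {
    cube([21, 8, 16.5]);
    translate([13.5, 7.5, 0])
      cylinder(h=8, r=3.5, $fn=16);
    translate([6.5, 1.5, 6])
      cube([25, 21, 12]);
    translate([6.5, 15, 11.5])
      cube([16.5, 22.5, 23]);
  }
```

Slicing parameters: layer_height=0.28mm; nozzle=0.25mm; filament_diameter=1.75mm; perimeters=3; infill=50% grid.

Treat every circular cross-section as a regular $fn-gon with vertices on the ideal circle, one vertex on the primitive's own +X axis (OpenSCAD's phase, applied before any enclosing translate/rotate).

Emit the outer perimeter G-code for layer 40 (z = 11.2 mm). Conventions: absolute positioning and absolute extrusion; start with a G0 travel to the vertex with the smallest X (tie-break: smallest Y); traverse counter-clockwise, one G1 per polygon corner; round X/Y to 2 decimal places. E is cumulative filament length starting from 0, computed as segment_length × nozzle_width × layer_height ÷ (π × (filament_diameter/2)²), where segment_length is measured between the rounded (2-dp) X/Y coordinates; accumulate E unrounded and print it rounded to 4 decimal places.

G0 X-0.70 Y7.97 Z11.20
G1 X0.00 Y0.00 E0.2328
G1 X20.92 Y1.83 E0.8440
G1 X20.79 Y3.32 E0.8875
G1 X31.25 Y4.24 E1.1931
G1 X29.42 Y25.16 E1.8043
G1 X4.51 Y22.98 E2.5320
G1 X5.78 Y8.54 E2.9538
G1 X-0.70 Y7.97 E3.1432

At z = 11.2 mm: the 21×8 cube contributes its full rectangle; the cylinder at (13.5, 7.5) is absent (z outside [0, 8]); the 25×21 cube at (6.5, 1.5) contributes its full rectangle; the cube at (6.5, 15) is absent (z outside [11.5, 34.5]); Taking the union: the regions partially overlap (shared area 94.25 mm²), so overlapping operands fuse into one piece — 1 connected region; (rotated 5° about Z; rotation is an isometry so areas/perimeters/island counts are preserved). The outline is a single polygon with 8 vertices. Extrusion per mm of travel: 0.25 × 0.28 / (π × 0.875²) = 0.029103. Accumulating E over each segment gives final E = 3.1432.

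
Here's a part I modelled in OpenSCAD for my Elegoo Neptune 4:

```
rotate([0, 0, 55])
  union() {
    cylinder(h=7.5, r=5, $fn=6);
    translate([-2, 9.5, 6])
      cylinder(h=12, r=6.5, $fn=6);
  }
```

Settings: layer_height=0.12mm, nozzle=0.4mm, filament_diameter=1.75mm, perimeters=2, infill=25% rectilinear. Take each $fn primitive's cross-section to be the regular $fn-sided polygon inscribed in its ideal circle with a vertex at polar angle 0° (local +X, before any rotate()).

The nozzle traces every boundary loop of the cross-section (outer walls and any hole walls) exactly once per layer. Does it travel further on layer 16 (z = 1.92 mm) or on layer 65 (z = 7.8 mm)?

layer 65 (z = 7.8 mm)

Layer 16 (z = 1.92): the r=5 cylinder gives a regular 6-gon of circumradius 5 (constant along its height) (perimeter = 2·6·5.000·sin(180°/6) = 30.00 mm); the cylinder at (-2, 9.5) does not reach this height (z outside [6, 18]); Taking the union: only the r=5 cylinder is present, so the union is just that shape — boundary = 30.00 mm; (rotated 55° about Z; rotation is an isometry so areas/perimeters/island counts are preserved). So its perimeter = 30.00 mm. Layer 65 (z = 7.8): the cylinder is absent (z outside [0, 7.5]); the r=6.5 cylinder at (-2, 9.5) gives a regular 6-gon of circumradius 6.5 (constant along its height) (perimeter = 2·6·6.500·sin(180°/6) = 39.00 mm); Combining (union): only the r=6.5 cylinder at (-2, 9.5) is present, so the union is just that shape — boundary = 39.00 mm; (whole slice rotated 55° about Z — lengths, areas and connectivity unchanged). So its perimeter = 39.00 mm. Layer 65 is larger (39.00 vs 30.00 mm).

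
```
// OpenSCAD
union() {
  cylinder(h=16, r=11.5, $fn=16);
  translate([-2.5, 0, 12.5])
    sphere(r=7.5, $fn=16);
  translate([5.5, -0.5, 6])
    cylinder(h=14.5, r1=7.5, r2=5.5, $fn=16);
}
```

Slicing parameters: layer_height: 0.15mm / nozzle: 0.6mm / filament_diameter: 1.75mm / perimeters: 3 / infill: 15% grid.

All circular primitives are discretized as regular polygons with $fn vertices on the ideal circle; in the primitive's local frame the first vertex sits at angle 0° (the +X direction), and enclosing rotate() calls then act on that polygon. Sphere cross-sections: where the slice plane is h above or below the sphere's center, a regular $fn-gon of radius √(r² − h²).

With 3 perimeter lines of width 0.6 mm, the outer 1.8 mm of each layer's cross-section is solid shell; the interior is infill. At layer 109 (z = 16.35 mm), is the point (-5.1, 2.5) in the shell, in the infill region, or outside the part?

infill

At z = 16.35 mm: the cylinder is absent (z outside [0, 16]); the r=7.5 sphere at (-2.5, 0) slices to a regular 16-gon of circumradius 6.436 (√(r²−h²) with h=3.85 from center); the cone at (5.5, -0.5) contributes a regular 16-gon of circumradius 6.072 (interpolated between r1=7.5 and r2=5.5 at t=0.714); Merging all regions: the regions partially overlap (shared area 28.26 mm²), so overlapping operands fuse into one piece — 1 connected region. Overall, the cross-section is a single solid region. The nearest boundary edge runs (-8.45, 2.46)→(-7.05, 4.55); distance from the point to it = 2.76 mm. The point is inside the cross-section and 2.76 mm from the nearest boundary — more than the 1.8 mm shell width (3 × 0.6), so it's in the infill interior.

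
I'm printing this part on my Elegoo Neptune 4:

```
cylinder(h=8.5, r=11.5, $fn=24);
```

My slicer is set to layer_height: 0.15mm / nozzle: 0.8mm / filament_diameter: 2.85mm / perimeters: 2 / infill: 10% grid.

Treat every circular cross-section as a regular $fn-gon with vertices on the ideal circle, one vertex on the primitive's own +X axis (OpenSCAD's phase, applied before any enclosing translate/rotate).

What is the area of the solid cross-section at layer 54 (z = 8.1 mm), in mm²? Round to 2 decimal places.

At z = 8.1 mm: the r=11.5 cylinder gives a regular 24-gon of circumradius 11.5 (constant along its height) (area = (24/2)·11.500²·sin(360°/24) = 410.75 mm²). Overall, the cross-section is a single solid region. Net area = 410.75 mm².

410.75 mm²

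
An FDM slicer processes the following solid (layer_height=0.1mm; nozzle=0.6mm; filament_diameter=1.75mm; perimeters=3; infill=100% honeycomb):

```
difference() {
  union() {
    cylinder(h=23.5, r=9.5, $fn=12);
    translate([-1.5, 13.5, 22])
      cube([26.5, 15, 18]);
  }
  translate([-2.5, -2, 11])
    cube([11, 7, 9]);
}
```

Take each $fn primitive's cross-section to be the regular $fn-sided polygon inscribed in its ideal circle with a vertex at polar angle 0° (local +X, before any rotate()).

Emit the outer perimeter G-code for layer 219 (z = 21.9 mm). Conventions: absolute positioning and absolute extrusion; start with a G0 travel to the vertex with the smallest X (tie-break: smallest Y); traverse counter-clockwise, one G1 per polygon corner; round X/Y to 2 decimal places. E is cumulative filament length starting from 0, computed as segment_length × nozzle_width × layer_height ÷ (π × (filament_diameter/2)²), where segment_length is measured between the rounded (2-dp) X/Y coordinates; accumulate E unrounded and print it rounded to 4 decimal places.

G0 X-9.50 Y0.00 Z21.90
G1 X-8.23 Y-4.75 E0.1227
G1 X-4.75 Y-8.23 E0.2454
G1 X0.00 Y-9.50 E0.3681
G1 X4.75 Y-8.23 E0.4907
G1 X8.23 Y-4.75 E0.6135
G1 X9.50 Y0.00 E0.7361
G1 X8.23 Y4.75 E0.8588
G1 X4.75 Y8.23 E0.9816
G1 X0.00 Y9.50 E1.1042
G1 X-4.75 Y8.23 E1.2269
G1 X-8.23 Y4.75 E1.3496
G1 X-9.50 Y0.00 E1.4723

At z = 21.9 mm: the r=9.5 cylinder contributes a regular 12-gon of circumradius 9.5; the cube at (-1.5, 13.5) is not intersected at this z (z outside [22, 40]); Merging all regions: only the r=9.5 cylinder is present, so the union is just that shape — 1 connected region; the cube at (-2.5, -2) does not reach this height (z outside [11, 20]); After the difference (first − rest): none of the subtracted shapes is present at this height, so that combined region is unchanged — 1 connected region. The outline is a single polygon with 12 vertices. Extrusion per mm of travel: 0.6 × 0.1 / (π × 0.875²) = 0.024945. Accumulating E over each segment gives final E = 1.4723.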